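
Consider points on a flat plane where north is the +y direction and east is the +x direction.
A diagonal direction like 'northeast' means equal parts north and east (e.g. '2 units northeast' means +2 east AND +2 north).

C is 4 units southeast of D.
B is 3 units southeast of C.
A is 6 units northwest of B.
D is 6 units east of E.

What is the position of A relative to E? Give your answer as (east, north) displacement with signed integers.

Answer: A is at (east=7, north=-1) relative to E.

Derivation:
Place E at the origin (east=0, north=0).
  D is 6 units east of E: delta (east=+6, north=+0); D at (east=6, north=0).
  C is 4 units southeast of D: delta (east=+4, north=-4); C at (east=10, north=-4).
  B is 3 units southeast of C: delta (east=+3, north=-3); B at (east=13, north=-7).
  A is 6 units northwest of B: delta (east=-6, north=+6); A at (east=7, north=-1).
Therefore A relative to E: (east=7, north=-1).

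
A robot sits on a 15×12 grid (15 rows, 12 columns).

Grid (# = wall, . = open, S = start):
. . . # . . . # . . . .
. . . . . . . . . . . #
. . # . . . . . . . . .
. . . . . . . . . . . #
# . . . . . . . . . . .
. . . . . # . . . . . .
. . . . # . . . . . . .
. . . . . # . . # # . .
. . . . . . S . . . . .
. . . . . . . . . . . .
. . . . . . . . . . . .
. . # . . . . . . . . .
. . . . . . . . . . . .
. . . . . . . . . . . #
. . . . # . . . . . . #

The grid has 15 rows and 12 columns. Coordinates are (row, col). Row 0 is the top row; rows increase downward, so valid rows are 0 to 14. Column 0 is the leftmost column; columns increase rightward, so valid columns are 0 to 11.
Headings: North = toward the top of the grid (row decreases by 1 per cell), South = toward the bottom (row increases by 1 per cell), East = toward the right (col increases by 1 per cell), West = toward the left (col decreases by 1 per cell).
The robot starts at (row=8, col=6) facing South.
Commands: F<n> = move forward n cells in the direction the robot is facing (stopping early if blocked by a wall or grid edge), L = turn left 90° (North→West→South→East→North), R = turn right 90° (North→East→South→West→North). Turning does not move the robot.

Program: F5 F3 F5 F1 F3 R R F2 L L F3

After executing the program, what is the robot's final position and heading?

Start: (row=8, col=6), facing South
  F5: move forward 5, now at (row=13, col=6)
  F3: move forward 1/3 (blocked), now at (row=14, col=6)
  F5: move forward 0/5 (blocked), now at (row=14, col=6)
  F1: move forward 0/1 (blocked), now at (row=14, col=6)
  F3: move forward 0/3 (blocked), now at (row=14, col=6)
  R: turn right, now facing West
  R: turn right, now facing North
  F2: move forward 2, now at (row=12, col=6)
  L: turn left, now facing West
  L: turn left, now facing South
  F3: move forward 2/3 (blocked), now at (row=14, col=6)
Final: (row=14, col=6), facing South

Answer: Final position: (row=14, col=6), facing South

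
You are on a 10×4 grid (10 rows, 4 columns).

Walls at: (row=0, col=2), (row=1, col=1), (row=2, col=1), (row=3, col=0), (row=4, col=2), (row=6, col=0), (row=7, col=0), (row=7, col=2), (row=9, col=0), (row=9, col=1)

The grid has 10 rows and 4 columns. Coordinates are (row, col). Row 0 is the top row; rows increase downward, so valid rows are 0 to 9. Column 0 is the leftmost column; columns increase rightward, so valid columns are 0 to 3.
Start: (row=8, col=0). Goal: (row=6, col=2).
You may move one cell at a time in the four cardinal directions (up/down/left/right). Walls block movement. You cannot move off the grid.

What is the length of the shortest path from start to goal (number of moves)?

Answer: Shortest path length: 4

Derivation:
BFS from (row=8, col=0) until reaching (row=6, col=2):
  Distance 0: (row=8, col=0)
  Distance 1: (row=8, col=1)
  Distance 2: (row=7, col=1), (row=8, col=2)
  Distance 3: (row=6, col=1), (row=8, col=3), (row=9, col=2)
  Distance 4: (row=5, col=1), (row=6, col=2), (row=7, col=3), (row=9, col=3)  <- goal reached here
One shortest path (4 moves): (row=8, col=0) -> (row=8, col=1) -> (row=7, col=1) -> (row=6, col=1) -> (row=6, col=2)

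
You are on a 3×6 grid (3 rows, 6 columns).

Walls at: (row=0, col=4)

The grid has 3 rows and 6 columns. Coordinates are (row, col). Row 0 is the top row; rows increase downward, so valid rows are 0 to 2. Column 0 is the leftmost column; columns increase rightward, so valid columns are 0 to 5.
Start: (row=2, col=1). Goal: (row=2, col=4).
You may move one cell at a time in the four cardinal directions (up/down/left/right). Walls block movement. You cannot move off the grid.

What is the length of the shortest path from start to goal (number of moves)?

Answer: Shortest path length: 3

Derivation:
BFS from (row=2, col=1) until reaching (row=2, col=4):
  Distance 0: (row=2, col=1)
  Distance 1: (row=1, col=1), (row=2, col=0), (row=2, col=2)
  Distance 2: (row=0, col=1), (row=1, col=0), (row=1, col=2), (row=2, col=3)
  Distance 3: (row=0, col=0), (row=0, col=2), (row=1, col=3), (row=2, col=4)  <- goal reached here
One shortest path (3 moves): (row=2, col=1) -> (row=2, col=2) -> (row=2, col=3) -> (row=2, col=4)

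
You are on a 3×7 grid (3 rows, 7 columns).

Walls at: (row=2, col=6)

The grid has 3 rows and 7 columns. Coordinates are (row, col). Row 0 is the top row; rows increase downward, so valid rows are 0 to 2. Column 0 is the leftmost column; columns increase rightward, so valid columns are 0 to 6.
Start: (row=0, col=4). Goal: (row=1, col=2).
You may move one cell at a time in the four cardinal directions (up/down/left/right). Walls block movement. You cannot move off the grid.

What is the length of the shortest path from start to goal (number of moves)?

BFS from (row=0, col=4) until reaching (row=1, col=2):
  Distance 0: (row=0, col=4)
  Distance 1: (row=0, col=3), (row=0, col=5), (row=1, col=4)
  Distance 2: (row=0, col=2), (row=0, col=6), (row=1, col=3), (row=1, col=5), (row=2, col=4)
  Distance 3: (row=0, col=1), (row=1, col=2), (row=1, col=6), (row=2, col=3), (row=2, col=5)  <- goal reached here
One shortest path (3 moves): (row=0, col=4) -> (row=0, col=3) -> (row=0, col=2) -> (row=1, col=2)

Answer: Shortest path length: 3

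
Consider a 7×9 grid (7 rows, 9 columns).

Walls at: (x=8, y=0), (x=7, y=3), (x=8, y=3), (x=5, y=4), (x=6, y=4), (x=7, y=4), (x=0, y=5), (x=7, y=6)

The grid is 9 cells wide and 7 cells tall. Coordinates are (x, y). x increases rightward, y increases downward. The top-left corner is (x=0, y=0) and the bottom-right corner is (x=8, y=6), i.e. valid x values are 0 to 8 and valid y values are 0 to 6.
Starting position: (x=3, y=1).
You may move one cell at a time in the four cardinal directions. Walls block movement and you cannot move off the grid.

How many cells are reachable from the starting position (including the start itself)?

BFS flood-fill from (x=3, y=1):
  Distance 0: (x=3, y=1)
  Distance 1: (x=3, y=0), (x=2, y=1), (x=4, y=1), (x=3, y=2)
  Distance 2: (x=2, y=0), (x=4, y=0), (x=1, y=1), (x=5, y=1), (x=2, y=2), (x=4, y=2), (x=3, y=3)
  Distance 3: (x=1, y=0), (x=5, y=0), (x=0, y=1), (x=6, y=1), (x=1, y=2), (x=5, y=2), (x=2, y=3), (x=4, y=3), (x=3, y=4)
  Distance 4: (x=0, y=0), (x=6, y=0), (x=7, y=1), (x=0, y=2), (x=6, y=2), (x=1, y=3), (x=5, y=3), (x=2, y=4), (x=4, y=4), (x=3, y=5)
  Distance 5: (x=7, y=0), (x=8, y=1), (x=7, y=2), (x=0, y=3), (x=6, y=3), (x=1, y=4), (x=2, y=5), (x=4, y=5), (x=3, y=6)
  Distance 6: (x=8, y=2), (x=0, y=4), (x=1, y=5), (x=5, y=5), (x=2, y=6), (x=4, y=6)
  Distance 7: (x=6, y=5), (x=1, y=6), (x=5, y=6)
  Distance 8: (x=7, y=5), (x=0, y=6), (x=6, y=6)
  Distance 9: (x=8, y=5)
  Distance 10: (x=8, y=4), (x=8, y=6)
Total reachable: 55 (grid has 55 open cells total)

Answer: Reachable cells: 55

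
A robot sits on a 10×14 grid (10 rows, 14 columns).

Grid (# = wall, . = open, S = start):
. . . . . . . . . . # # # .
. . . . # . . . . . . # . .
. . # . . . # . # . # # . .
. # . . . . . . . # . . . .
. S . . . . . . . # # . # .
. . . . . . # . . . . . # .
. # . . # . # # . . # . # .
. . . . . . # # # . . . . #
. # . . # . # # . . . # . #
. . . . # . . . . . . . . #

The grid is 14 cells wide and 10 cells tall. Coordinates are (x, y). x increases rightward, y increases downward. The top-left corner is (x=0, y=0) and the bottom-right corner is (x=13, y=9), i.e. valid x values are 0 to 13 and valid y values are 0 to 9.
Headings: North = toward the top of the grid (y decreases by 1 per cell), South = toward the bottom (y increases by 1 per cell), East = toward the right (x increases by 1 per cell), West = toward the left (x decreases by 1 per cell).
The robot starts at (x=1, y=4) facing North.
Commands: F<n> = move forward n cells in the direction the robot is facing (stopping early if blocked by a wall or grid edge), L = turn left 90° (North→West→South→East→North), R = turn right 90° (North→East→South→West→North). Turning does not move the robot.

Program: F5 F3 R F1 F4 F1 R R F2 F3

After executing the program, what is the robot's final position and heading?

Start: (x=1, y=4), facing North
  F5: move forward 0/5 (blocked), now at (x=1, y=4)
  F3: move forward 0/3 (blocked), now at (x=1, y=4)
  R: turn right, now facing East
  F1: move forward 1, now at (x=2, y=4)
  F4: move forward 4, now at (x=6, y=4)
  F1: move forward 1, now at (x=7, y=4)
  R: turn right, now facing South
  R: turn right, now facing West
  F2: move forward 2, now at (x=5, y=4)
  F3: move forward 3, now at (x=2, y=4)
Final: (x=2, y=4), facing West

Answer: Final position: (x=2, y=4), facing West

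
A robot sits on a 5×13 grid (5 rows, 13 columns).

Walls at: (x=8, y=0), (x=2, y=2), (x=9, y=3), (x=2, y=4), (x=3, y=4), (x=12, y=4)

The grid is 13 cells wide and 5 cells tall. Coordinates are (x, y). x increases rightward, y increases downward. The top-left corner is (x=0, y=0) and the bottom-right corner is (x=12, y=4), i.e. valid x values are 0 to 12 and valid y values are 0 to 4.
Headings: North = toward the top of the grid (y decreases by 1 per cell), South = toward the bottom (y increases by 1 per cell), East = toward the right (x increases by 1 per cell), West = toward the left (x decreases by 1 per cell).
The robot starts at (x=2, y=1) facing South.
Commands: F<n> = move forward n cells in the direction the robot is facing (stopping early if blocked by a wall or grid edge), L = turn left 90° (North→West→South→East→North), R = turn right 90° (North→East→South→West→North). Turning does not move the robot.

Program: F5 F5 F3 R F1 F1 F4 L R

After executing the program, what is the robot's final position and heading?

Answer: Final position: (x=0, y=1), facing West

Derivation:
Start: (x=2, y=1), facing South
  F5: move forward 0/5 (blocked), now at (x=2, y=1)
  F5: move forward 0/5 (blocked), now at (x=2, y=1)
  F3: move forward 0/3 (blocked), now at (x=2, y=1)
  R: turn right, now facing West
  F1: move forward 1, now at (x=1, y=1)
  F1: move forward 1, now at (x=0, y=1)
  F4: move forward 0/4 (blocked), now at (x=0, y=1)
  L: turn left, now facing South
  R: turn right, now facing West
Final: (x=0, y=1), facing West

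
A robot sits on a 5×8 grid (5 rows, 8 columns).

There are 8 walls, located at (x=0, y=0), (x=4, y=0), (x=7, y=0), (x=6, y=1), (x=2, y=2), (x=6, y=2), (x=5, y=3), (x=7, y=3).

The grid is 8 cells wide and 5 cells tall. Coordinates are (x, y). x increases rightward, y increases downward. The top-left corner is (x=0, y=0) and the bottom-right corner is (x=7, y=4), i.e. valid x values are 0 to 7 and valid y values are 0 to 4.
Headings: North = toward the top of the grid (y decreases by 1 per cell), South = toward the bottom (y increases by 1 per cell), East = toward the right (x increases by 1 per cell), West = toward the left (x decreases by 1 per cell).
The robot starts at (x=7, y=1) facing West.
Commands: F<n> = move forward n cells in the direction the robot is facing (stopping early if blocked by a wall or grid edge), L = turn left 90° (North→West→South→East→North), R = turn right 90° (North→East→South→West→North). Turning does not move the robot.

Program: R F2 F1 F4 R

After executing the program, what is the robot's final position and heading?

Answer: Final position: (x=7, y=1), facing East

Derivation:
Start: (x=7, y=1), facing West
  R: turn right, now facing North
  F2: move forward 0/2 (blocked), now at (x=7, y=1)
  F1: move forward 0/1 (blocked), now at (x=7, y=1)
  F4: move forward 0/4 (blocked), now at (x=7, y=1)
  R: turn right, now facing East
Final: (x=7, y=1), facing East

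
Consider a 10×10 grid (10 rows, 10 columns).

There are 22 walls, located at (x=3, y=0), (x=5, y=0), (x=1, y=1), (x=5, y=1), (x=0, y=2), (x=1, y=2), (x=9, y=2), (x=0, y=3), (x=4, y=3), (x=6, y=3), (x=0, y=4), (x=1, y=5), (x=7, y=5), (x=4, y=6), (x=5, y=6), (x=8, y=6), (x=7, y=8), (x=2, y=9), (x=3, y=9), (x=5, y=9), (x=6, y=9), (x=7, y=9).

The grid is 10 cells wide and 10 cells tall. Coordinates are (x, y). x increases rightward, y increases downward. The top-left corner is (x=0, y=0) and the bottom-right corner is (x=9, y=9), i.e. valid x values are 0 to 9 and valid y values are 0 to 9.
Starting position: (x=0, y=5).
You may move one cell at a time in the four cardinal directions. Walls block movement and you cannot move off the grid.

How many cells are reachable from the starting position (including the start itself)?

Answer: Reachable cells: 78

Derivation:
BFS flood-fill from (x=0, y=5):
  Distance 0: (x=0, y=5)
  Distance 1: (x=0, y=6)
  Distance 2: (x=1, y=6), (x=0, y=7)
  Distance 3: (x=2, y=6), (x=1, y=7), (x=0, y=8)
  Distance 4: (x=2, y=5), (x=3, y=6), (x=2, y=7), (x=1, y=8), (x=0, y=9)
  Distance 5: (x=2, y=4), (x=3, y=5), (x=3, y=7), (x=2, y=8), (x=1, y=9)
  Distance 6: (x=2, y=3), (x=1, y=4), (x=3, y=4), (x=4, y=5), (x=4, y=7), (x=3, y=8)
  Distance 7: (x=2, y=2), (x=1, y=3), (x=3, y=3), (x=4, y=4), (x=5, y=5), (x=5, y=7), (x=4, y=8)
  Distance 8: (x=2, y=1), (x=3, y=2), (x=5, y=4), (x=6, y=5), (x=6, y=7), (x=5, y=8), (x=4, y=9)
  Distance 9: (x=2, y=0), (x=3, y=1), (x=4, y=2), (x=5, y=3), (x=6, y=4), (x=6, y=6), (x=7, y=7), (x=6, y=8)
  Distance 10: (x=1, y=0), (x=4, y=1), (x=5, y=2), (x=7, y=4), (x=7, y=6), (x=8, y=7)
  Distance 11: (x=0, y=0), (x=4, y=0), (x=6, y=2), (x=7, y=3), (x=8, y=4), (x=9, y=7), (x=8, y=8)
  Distance 12: (x=0, y=1), (x=6, y=1), (x=7, y=2), (x=8, y=3), (x=9, y=4), (x=8, y=5), (x=9, y=6), (x=9, y=8), (x=8, y=9)
  Distance 13: (x=6, y=0), (x=7, y=1), (x=8, y=2), (x=9, y=3), (x=9, y=5), (x=9, y=9)
  Distance 14: (x=7, y=0), (x=8, y=1)
  Distance 15: (x=8, y=0), (x=9, y=1)
  Distance 16: (x=9, y=0)
Total reachable: 78 (grid has 78 open cells total)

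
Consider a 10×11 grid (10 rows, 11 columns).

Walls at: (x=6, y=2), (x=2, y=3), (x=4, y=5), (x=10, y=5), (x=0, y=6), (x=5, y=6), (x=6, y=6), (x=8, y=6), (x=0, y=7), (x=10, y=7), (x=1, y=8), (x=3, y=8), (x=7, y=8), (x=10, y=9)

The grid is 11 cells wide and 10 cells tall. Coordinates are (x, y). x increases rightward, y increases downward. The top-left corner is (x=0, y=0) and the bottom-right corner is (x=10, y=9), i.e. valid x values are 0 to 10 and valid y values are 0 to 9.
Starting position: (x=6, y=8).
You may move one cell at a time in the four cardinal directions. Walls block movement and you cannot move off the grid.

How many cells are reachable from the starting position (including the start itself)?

BFS flood-fill from (x=6, y=8):
  Distance 0: (x=6, y=8)
  Distance 1: (x=6, y=7), (x=5, y=8), (x=6, y=9)
  Distance 2: (x=5, y=7), (x=7, y=7), (x=4, y=8), (x=5, y=9), (x=7, y=9)
  Distance 3: (x=7, y=6), (x=4, y=7), (x=8, y=7), (x=4, y=9), (x=8, y=9)
  Distance 4: (x=7, y=5), (x=4, y=6), (x=3, y=7), (x=9, y=7), (x=8, y=8), (x=3, y=9), (x=9, y=9)
  Distance 5: (x=7, y=4), (x=6, y=5), (x=8, y=5), (x=3, y=6), (x=9, y=6), (x=2, y=7), (x=9, y=8), (x=2, y=9)
  Distance 6: (x=7, y=3), (x=6, y=4), (x=8, y=4), (x=3, y=5), (x=5, y=5), (x=9, y=5), (x=2, y=6), (x=10, y=6), (x=1, y=7), (x=2, y=8), (x=10, y=8), (x=1, y=9)
  Distance 7: (x=7, y=2), (x=6, y=3), (x=8, y=3), (x=3, y=4), (x=5, y=4), (x=9, y=4), (x=2, y=5), (x=1, y=6), (x=0, y=9)
  Distance 8: (x=7, y=1), (x=8, y=2), (x=3, y=3), (x=5, y=3), (x=9, y=3), (x=2, y=4), (x=4, y=4), (x=10, y=4), (x=1, y=5), (x=0, y=8)
  Distance 9: (x=7, y=0), (x=6, y=1), (x=8, y=1), (x=3, y=2), (x=5, y=2), (x=9, y=2), (x=4, y=3), (x=10, y=3), (x=1, y=4), (x=0, y=5)
  Distance 10: (x=6, y=0), (x=8, y=0), (x=3, y=1), (x=5, y=1), (x=9, y=1), (x=2, y=2), (x=4, y=2), (x=10, y=2), (x=1, y=3), (x=0, y=4)
  Distance 11: (x=3, y=0), (x=5, y=0), (x=9, y=0), (x=2, y=1), (x=4, y=1), (x=10, y=1), (x=1, y=2), (x=0, y=3)
  Distance 12: (x=2, y=0), (x=4, y=0), (x=10, y=0), (x=1, y=1), (x=0, y=2)
  Distance 13: (x=1, y=0), (x=0, y=1)
  Distance 14: (x=0, y=0)
Total reachable: 96 (grid has 96 open cells total)

Answer: Reachable cells: 96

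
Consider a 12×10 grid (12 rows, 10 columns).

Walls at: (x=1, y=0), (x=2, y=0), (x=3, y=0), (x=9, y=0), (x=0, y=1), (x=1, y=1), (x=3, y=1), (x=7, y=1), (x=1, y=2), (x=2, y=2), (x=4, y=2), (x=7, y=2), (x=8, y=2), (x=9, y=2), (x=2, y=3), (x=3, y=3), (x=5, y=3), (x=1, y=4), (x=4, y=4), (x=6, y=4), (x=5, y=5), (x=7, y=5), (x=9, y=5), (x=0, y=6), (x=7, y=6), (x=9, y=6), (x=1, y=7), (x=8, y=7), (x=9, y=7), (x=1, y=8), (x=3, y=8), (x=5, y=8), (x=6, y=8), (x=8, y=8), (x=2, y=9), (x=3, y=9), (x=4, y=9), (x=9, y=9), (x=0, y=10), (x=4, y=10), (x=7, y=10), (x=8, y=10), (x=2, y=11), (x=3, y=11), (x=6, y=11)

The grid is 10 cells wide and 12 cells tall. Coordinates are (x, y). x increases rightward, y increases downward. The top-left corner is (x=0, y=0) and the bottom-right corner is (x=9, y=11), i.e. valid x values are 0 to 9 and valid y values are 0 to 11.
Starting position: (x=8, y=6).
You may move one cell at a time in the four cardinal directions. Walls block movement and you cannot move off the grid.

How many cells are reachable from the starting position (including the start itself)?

Answer: Reachable cells: 21

Derivation:
BFS flood-fill from (x=8, y=6):
  Distance 0: (x=8, y=6)
  Distance 1: (x=8, y=5)
  Distance 2: (x=8, y=4)
  Distance 3: (x=8, y=3), (x=7, y=4), (x=9, y=4)
  Distance 4: (x=7, y=3), (x=9, y=3)
  Distance 5: (x=6, y=3)
  Distance 6: (x=6, y=2)
  Distance 7: (x=6, y=1), (x=5, y=2)
  Distance 8: (x=6, y=0), (x=5, y=1)
  Distance 9: (x=5, y=0), (x=7, y=0), (x=4, y=1)
  Distance 10: (x=4, y=0), (x=8, y=0)
  Distance 11: (x=8, y=1)
  Distance 12: (x=9, y=1)
Total reachable: 21 (grid has 75 open cells total)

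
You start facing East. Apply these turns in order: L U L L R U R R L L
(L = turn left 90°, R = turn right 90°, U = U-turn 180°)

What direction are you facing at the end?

Answer: Final heading: West

Derivation:
Start: East
  L (left (90° counter-clockwise)) -> North
  U (U-turn (180°)) -> South
  L (left (90° counter-clockwise)) -> East
  L (left (90° counter-clockwise)) -> North
  R (right (90° clockwise)) -> East
  U (U-turn (180°)) -> West
  R (right (90° clockwise)) -> North
  R (right (90° clockwise)) -> East
  L (left (90° counter-clockwise)) -> North
  L (left (90° counter-clockwise)) -> West
Final: West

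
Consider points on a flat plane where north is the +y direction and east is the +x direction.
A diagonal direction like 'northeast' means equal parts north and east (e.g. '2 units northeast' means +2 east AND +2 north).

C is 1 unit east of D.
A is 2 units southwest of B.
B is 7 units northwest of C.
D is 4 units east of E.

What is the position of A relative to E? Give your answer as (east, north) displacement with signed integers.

Answer: A is at (east=-4, north=5) relative to E.

Derivation:
Place E at the origin (east=0, north=0).
  D is 4 units east of E: delta (east=+4, north=+0); D at (east=4, north=0).
  C is 1 unit east of D: delta (east=+1, north=+0); C at (east=5, north=0).
  B is 7 units northwest of C: delta (east=-7, north=+7); B at (east=-2, north=7).
  A is 2 units southwest of B: delta (east=-2, north=-2); A at (east=-4, north=5).
Therefore A relative to E: (east=-4, north=5).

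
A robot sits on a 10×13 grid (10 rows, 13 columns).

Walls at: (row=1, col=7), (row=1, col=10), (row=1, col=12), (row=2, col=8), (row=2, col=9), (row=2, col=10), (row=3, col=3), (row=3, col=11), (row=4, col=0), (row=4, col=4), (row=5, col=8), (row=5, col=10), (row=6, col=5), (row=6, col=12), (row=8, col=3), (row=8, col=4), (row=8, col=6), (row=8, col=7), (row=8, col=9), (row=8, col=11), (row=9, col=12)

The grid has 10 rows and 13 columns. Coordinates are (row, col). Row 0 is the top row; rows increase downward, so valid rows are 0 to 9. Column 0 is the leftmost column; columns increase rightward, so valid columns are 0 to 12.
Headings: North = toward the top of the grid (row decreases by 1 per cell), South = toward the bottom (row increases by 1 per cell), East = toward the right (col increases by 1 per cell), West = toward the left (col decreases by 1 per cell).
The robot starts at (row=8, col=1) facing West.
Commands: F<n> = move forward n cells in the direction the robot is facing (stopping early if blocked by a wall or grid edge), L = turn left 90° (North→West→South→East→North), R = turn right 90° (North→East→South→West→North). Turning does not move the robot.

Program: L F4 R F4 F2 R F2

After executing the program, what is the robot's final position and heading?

Answer: Final position: (row=7, col=0), facing North

Derivation:
Start: (row=8, col=1), facing West
  L: turn left, now facing South
  F4: move forward 1/4 (blocked), now at (row=9, col=1)
  R: turn right, now facing West
  F4: move forward 1/4 (blocked), now at (row=9, col=0)
  F2: move forward 0/2 (blocked), now at (row=9, col=0)
  R: turn right, now facing North
  F2: move forward 2, now at (row=7, col=0)
Final: (row=7, col=0), facing North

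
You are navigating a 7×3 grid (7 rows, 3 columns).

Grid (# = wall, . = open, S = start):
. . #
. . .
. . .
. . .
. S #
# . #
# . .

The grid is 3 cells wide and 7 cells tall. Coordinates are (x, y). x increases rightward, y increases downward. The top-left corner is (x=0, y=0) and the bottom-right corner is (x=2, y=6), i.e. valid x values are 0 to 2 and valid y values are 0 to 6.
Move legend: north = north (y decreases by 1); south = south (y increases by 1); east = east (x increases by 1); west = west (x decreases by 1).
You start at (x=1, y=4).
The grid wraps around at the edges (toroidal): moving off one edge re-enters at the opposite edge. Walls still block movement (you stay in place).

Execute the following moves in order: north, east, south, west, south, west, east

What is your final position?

Answer: Final position: (x=1, y=4)

Derivation:
Start: (x=1, y=4)
  north (north): (x=1, y=4) -> (x=1, y=3)
  east (east): (x=1, y=3) -> (x=2, y=3)
  south (south): blocked, stay at (x=2, y=3)
  west (west): (x=2, y=3) -> (x=1, y=3)
  south (south): (x=1, y=3) -> (x=1, y=4)
  west (west): (x=1, y=4) -> (x=0, y=4)
  east (east): (x=0, y=4) -> (x=1, y=4)
Final: (x=1, y=4)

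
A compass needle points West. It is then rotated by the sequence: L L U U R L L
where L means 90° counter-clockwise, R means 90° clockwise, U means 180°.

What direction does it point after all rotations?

Answer: Final heading: North

Derivation:
Start: West
  L (left (90° counter-clockwise)) -> South
  L (left (90° counter-clockwise)) -> East
  U (U-turn (180°)) -> West
  U (U-turn (180°)) -> East
  R (right (90° clockwise)) -> South
  L (left (90° counter-clockwise)) -> East
  L (left (90° counter-clockwise)) -> North
Final: North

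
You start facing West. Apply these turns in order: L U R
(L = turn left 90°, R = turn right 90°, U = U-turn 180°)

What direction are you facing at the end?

Answer: Final heading: East

Derivation:
Start: West
  L (left (90° counter-clockwise)) -> South
  U (U-turn (180°)) -> North
  R (right (90° clockwise)) -> East
Final: East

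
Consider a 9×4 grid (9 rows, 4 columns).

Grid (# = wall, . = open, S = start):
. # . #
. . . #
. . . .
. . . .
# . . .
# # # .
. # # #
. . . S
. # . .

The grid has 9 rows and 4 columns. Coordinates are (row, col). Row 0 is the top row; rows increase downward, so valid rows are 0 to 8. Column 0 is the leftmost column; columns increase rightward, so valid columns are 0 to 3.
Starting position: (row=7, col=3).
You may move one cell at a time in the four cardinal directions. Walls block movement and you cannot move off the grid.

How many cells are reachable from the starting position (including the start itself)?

Answer: Reachable cells: 8

Derivation:
BFS flood-fill from (row=7, col=3):
  Distance 0: (row=7, col=3)
  Distance 1: (row=7, col=2), (row=8, col=3)
  Distance 2: (row=7, col=1), (row=8, col=2)
  Distance 3: (row=7, col=0)
  Distance 4: (row=6, col=0), (row=8, col=0)
Total reachable: 8 (grid has 25 open cells total)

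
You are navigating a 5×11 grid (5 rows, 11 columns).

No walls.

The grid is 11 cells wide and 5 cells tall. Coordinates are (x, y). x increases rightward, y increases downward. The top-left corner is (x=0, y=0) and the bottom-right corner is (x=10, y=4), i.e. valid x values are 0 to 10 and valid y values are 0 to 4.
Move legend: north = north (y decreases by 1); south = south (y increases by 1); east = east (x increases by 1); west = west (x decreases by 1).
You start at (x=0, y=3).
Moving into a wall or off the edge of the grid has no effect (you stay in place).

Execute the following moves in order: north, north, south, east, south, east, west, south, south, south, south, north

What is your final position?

Start: (x=0, y=3)
  north (north): (x=0, y=3) -> (x=0, y=2)
  north (north): (x=0, y=2) -> (x=0, y=1)
  south (south): (x=0, y=1) -> (x=0, y=2)
  east (east): (x=0, y=2) -> (x=1, y=2)
  south (south): (x=1, y=2) -> (x=1, y=3)
  east (east): (x=1, y=3) -> (x=2, y=3)
  west (west): (x=2, y=3) -> (x=1, y=3)
  south (south): (x=1, y=3) -> (x=1, y=4)
  [×3]south (south): blocked, stay at (x=1, y=4)
  north (north): (x=1, y=4) -> (x=1, y=3)
Final: (x=1, y=3)

Answer: Final position: (x=1, y=3)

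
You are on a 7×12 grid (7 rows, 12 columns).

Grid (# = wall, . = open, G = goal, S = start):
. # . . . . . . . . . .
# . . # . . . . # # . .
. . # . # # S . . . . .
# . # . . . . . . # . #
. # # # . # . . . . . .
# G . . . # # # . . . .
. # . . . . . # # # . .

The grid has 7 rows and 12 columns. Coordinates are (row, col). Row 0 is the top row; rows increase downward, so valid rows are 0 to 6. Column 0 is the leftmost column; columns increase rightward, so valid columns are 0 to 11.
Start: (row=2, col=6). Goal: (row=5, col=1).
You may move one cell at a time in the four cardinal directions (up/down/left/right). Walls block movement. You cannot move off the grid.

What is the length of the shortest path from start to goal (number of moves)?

BFS from (row=2, col=6) until reaching (row=5, col=1):
  Distance 0: (row=2, col=6)
  Distance 1: (row=1, col=6), (row=2, col=7), (row=3, col=6)
  Distance 2: (row=0, col=6), (row=1, col=5), (row=1, col=7), (row=2, col=8), (row=3, col=5), (row=3, col=7), (row=4, col=6)
  Distance 3: (row=0, col=5), (row=0, col=7), (row=1, col=4), (row=2, col=9), (row=3, col=4), (row=3, col=8), (row=4, col=7)
  Distance 4: (row=0, col=4), (row=0, col=8), (row=2, col=10), (row=3, col=3), (row=4, col=4), (row=4, col=8)
  Distance 5: (row=0, col=3), (row=0, col=9), (row=1, col=10), (row=2, col=3), (row=2, col=11), (row=3, col=10), (row=4, col=9), (row=5, col=4), (row=5, col=8)
  Distance 6: (row=0, col=2), (row=0, col=10), (row=1, col=11), (row=4, col=10), (row=5, col=3), (row=5, col=9), (row=6, col=4)
  Distance 7: (row=0, col=11), (row=1, col=2), (row=4, col=11), (row=5, col=2), (row=5, col=10), (row=6, col=3), (row=6, col=5)
  Distance 8: (row=1, col=1), (row=5, col=1), (row=5, col=11), (row=6, col=2), (row=6, col=6), (row=6, col=10)  <- goal reached here
One shortest path (8 moves): (row=2, col=6) -> (row=3, col=6) -> (row=3, col=5) -> (row=3, col=4) -> (row=4, col=4) -> (row=5, col=4) -> (row=5, col=3) -> (row=5, col=2) -> (row=5, col=1)

Answer: Shortest path length: 8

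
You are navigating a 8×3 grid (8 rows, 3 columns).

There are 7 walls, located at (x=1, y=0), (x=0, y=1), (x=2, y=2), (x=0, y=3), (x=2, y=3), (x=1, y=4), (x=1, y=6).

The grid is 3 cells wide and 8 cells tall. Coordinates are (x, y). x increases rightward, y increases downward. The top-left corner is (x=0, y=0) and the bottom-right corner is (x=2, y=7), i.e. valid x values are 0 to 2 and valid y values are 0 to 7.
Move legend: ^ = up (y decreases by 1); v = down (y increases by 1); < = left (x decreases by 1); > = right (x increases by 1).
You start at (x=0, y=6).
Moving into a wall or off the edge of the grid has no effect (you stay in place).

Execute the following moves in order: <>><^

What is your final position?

Answer: Final position: (x=0, y=5)

Derivation:
Start: (x=0, y=6)
  < (left): blocked, stay at (x=0, y=6)
  > (right): blocked, stay at (x=0, y=6)
  > (right): blocked, stay at (x=0, y=6)
  < (left): blocked, stay at (x=0, y=6)
  ^ (up): (x=0, y=6) -> (x=0, y=5)
Final: (x=0, y=5)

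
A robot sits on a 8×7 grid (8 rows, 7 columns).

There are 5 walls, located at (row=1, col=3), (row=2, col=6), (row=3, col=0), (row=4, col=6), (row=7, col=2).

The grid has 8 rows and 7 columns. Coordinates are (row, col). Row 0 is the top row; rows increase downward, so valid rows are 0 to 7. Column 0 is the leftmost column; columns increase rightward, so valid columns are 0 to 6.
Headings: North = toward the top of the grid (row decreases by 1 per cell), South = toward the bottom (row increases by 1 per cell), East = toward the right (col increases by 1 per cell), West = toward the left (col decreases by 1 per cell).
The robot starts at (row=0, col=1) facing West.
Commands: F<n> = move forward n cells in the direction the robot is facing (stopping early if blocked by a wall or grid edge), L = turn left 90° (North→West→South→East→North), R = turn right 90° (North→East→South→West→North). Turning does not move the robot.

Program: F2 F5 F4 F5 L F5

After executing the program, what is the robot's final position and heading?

Start: (row=0, col=1), facing West
  F2: move forward 1/2 (blocked), now at (row=0, col=0)
  F5: move forward 0/5 (blocked), now at (row=0, col=0)
  F4: move forward 0/4 (blocked), now at (row=0, col=0)
  F5: move forward 0/5 (blocked), now at (row=0, col=0)
  L: turn left, now facing South
  F5: move forward 2/5 (blocked), now at (row=2, col=0)
Final: (row=2, col=0), facing South

Answer: Final position: (row=2, col=0), facing South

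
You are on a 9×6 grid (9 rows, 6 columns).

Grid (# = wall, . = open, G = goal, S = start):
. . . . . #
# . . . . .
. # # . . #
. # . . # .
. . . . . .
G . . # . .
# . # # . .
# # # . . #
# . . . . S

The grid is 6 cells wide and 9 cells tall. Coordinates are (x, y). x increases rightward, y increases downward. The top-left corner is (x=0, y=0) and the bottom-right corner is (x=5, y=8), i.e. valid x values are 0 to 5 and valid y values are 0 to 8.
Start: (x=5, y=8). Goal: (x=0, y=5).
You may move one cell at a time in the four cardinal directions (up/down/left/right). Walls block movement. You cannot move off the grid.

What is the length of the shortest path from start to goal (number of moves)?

BFS from (x=5, y=8) until reaching (x=0, y=5):
  Distance 0: (x=5, y=8)
  Distance 1: (x=4, y=8)
  Distance 2: (x=4, y=7), (x=3, y=8)
  Distance 3: (x=4, y=6), (x=3, y=7), (x=2, y=8)
  Distance 4: (x=4, y=5), (x=5, y=6), (x=1, y=8)
  Distance 5: (x=4, y=4), (x=5, y=5)
  Distance 6: (x=3, y=4), (x=5, y=4)
  Distance 7: (x=3, y=3), (x=5, y=3), (x=2, y=4)
  Distance 8: (x=3, y=2), (x=2, y=3), (x=1, y=4), (x=2, y=5)
  Distance 9: (x=3, y=1), (x=4, y=2), (x=0, y=4), (x=1, y=5)
  Distance 10: (x=3, y=0), (x=2, y=1), (x=4, y=1), (x=0, y=3), (x=0, y=5), (x=1, y=6)  <- goal reached here
One shortest path (10 moves): (x=5, y=8) -> (x=4, y=8) -> (x=4, y=7) -> (x=4, y=6) -> (x=4, y=5) -> (x=4, y=4) -> (x=3, y=4) -> (x=2, y=4) -> (x=1, y=4) -> (x=0, y=4) -> (x=0, y=5)

Answer: Shortest path length: 10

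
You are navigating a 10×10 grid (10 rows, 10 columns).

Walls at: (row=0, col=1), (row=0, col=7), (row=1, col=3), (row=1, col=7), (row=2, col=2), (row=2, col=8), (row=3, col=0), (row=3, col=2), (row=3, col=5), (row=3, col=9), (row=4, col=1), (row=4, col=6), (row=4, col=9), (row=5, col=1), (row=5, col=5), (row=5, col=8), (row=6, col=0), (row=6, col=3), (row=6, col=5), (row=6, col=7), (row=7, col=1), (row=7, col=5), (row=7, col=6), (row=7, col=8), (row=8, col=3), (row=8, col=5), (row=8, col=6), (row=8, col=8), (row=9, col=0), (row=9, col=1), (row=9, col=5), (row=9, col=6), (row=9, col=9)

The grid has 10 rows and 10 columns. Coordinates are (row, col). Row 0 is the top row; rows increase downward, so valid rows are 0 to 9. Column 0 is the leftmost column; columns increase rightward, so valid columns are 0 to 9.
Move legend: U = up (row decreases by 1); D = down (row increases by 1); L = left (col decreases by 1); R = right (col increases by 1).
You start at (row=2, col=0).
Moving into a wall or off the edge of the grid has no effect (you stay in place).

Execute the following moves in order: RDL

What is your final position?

Start: (row=2, col=0)
  R (right): (row=2, col=0) -> (row=2, col=1)
  D (down): (row=2, col=1) -> (row=3, col=1)
  L (left): blocked, stay at (row=3, col=1)
Final: (row=3, col=1)

Answer: Final position: (row=3, col=1)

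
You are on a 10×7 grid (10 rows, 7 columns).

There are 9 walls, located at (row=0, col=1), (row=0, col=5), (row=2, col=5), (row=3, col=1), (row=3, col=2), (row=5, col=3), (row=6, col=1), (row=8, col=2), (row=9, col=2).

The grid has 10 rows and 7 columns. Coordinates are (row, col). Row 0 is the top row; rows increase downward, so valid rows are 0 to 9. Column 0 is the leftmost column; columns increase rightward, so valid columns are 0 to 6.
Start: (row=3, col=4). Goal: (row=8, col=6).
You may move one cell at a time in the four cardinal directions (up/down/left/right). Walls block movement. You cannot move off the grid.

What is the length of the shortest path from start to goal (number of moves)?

Answer: Shortest path length: 7

Derivation:
BFS from (row=3, col=4) until reaching (row=8, col=6):
  Distance 0: (row=3, col=4)
  Distance 1: (row=2, col=4), (row=3, col=3), (row=3, col=5), (row=4, col=4)
  Distance 2: (row=1, col=4), (row=2, col=3), (row=3, col=6), (row=4, col=3), (row=4, col=5), (row=5, col=4)
  Distance 3: (row=0, col=4), (row=1, col=3), (row=1, col=5), (row=2, col=2), (row=2, col=6), (row=4, col=2), (row=4, col=6), (row=5, col=5), (row=6, col=4)
  Distance 4: (row=0, col=3), (row=1, col=2), (row=1, col=6), (row=2, col=1), (row=4, col=1), (row=5, col=2), (row=5, col=6), (row=6, col=3), (row=6, col=5), (row=7, col=4)
  Distance 5: (row=0, col=2), (row=0, col=6), (row=1, col=1), (row=2, col=0), (row=4, col=0), (row=5, col=1), (row=6, col=2), (row=6, col=6), (row=7, col=3), (row=7, col=5), (row=8, col=4)
  Distance 6: (row=1, col=0), (row=3, col=0), (row=5, col=0), (row=7, col=2), (row=7, col=6), (row=8, col=3), (row=8, col=5), (row=9, col=4)
  Distance 7: (row=0, col=0), (row=6, col=0), (row=7, col=1), (row=8, col=6), (row=9, col=3), (row=9, col=5)  <- goal reached here
One shortest path (7 moves): (row=3, col=4) -> (row=3, col=5) -> (row=3, col=6) -> (row=4, col=6) -> (row=5, col=6) -> (row=6, col=6) -> (row=7, col=6) -> (row=8, col=6)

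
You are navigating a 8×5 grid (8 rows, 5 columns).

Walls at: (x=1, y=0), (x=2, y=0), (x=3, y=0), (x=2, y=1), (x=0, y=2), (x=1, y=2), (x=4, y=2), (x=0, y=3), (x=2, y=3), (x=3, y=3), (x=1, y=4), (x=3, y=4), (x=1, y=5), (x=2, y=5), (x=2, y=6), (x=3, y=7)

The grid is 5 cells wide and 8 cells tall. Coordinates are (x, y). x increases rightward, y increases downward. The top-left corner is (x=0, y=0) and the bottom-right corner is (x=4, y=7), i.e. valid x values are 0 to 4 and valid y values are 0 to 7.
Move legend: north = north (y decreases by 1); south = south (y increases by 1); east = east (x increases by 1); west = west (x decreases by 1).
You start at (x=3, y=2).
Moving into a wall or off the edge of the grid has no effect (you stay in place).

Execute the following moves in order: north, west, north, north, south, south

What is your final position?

Start: (x=3, y=2)
  north (north): (x=3, y=2) -> (x=3, y=1)
  west (west): blocked, stay at (x=3, y=1)
  north (north): blocked, stay at (x=3, y=1)
  north (north): blocked, stay at (x=3, y=1)
  south (south): (x=3, y=1) -> (x=3, y=2)
  south (south): blocked, stay at (x=3, y=2)
Final: (x=3, y=2)

Answer: Final position: (x=3, y=2)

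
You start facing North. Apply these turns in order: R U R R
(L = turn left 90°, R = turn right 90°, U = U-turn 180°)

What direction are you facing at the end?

Answer: Final heading: East

Derivation:
Start: North
  R (right (90° clockwise)) -> East
  U (U-turn (180°)) -> West
  R (right (90° clockwise)) -> North
  R (right (90° clockwise)) -> East
Final: East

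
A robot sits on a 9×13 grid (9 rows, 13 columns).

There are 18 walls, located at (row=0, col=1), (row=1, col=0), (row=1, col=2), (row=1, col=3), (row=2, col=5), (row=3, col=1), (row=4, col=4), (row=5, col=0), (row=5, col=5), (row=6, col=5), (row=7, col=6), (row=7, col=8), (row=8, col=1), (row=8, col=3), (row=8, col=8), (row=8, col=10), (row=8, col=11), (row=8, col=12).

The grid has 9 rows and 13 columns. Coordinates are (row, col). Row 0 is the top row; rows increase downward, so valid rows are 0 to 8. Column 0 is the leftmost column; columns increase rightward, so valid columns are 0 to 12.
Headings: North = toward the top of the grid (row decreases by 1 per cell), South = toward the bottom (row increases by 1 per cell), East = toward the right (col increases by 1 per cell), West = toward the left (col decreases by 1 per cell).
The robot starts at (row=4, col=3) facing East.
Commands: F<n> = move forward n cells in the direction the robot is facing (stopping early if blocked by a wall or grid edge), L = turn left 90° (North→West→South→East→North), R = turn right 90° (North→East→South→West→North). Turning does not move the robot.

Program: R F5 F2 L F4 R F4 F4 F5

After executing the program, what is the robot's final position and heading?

Start: (row=4, col=3), facing East
  R: turn right, now facing South
  F5: move forward 3/5 (blocked), now at (row=7, col=3)
  F2: move forward 0/2 (blocked), now at (row=7, col=3)
  L: turn left, now facing East
  F4: move forward 2/4 (blocked), now at (row=7, col=5)
  R: turn right, now facing South
  F4: move forward 1/4 (blocked), now at (row=8, col=5)
  F4: move forward 0/4 (blocked), now at (row=8, col=5)
  F5: move forward 0/5 (blocked), now at (row=8, col=5)
Final: (row=8, col=5), facing South

Answer: Final position: (row=8, col=5), facing South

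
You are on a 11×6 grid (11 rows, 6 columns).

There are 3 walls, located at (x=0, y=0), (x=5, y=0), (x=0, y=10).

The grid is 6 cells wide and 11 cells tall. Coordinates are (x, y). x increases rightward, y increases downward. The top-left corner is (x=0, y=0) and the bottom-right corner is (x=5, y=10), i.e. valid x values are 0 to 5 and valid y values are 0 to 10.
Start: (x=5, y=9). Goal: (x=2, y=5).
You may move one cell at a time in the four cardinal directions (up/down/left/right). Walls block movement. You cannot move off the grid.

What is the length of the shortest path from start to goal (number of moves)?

BFS from (x=5, y=9) until reaching (x=2, y=5):
  Distance 0: (x=5, y=9)
  Distance 1: (x=5, y=8), (x=4, y=9), (x=5, y=10)
  Distance 2: (x=5, y=7), (x=4, y=8), (x=3, y=9), (x=4, y=10)
  Distance 3: (x=5, y=6), (x=4, y=7), (x=3, y=8), (x=2, y=9), (x=3, y=10)
  Distance 4: (x=5, y=5), (x=4, y=6), (x=3, y=7), (x=2, y=8), (x=1, y=9), (x=2, y=10)
  Distance 5: (x=5, y=4), (x=4, y=5), (x=3, y=6), (x=2, y=7), (x=1, y=8), (x=0, y=9), (x=1, y=10)
  Distance 6: (x=5, y=3), (x=4, y=4), (x=3, y=5), (x=2, y=6), (x=1, y=7), (x=0, y=8)
  Distance 7: (x=5, y=2), (x=4, y=3), (x=3, y=4), (x=2, y=5), (x=1, y=6), (x=0, y=7)  <- goal reached here
One shortest path (7 moves): (x=5, y=9) -> (x=4, y=9) -> (x=3, y=9) -> (x=2, y=9) -> (x=2, y=8) -> (x=2, y=7) -> (x=2, y=6) -> (x=2, y=5)

Answer: Shortest path length: 7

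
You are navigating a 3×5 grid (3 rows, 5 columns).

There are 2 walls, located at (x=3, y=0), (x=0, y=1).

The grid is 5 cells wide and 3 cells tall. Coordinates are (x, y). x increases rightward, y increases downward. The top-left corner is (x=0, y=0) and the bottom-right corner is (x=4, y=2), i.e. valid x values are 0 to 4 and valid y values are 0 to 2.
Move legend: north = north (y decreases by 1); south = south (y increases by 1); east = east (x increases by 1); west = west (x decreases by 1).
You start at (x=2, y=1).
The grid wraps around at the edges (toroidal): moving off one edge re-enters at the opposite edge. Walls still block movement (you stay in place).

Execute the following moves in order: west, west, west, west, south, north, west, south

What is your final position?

Answer: Final position: (x=1, y=2)

Derivation:
Start: (x=2, y=1)
  west (west): (x=2, y=1) -> (x=1, y=1)
  [×3]west (west): blocked, stay at (x=1, y=1)
  south (south): (x=1, y=1) -> (x=1, y=2)
  north (north): (x=1, y=2) -> (x=1, y=1)
  west (west): blocked, stay at (x=1, y=1)
  south (south): (x=1, y=1) -> (x=1, y=2)
Final: (x=1, y=2)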